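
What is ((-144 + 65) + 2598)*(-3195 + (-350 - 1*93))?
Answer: -9164122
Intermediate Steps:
((-144 + 65) + 2598)*(-3195 + (-350 - 1*93)) = (-79 + 2598)*(-3195 + (-350 - 93)) = 2519*(-3195 - 443) = 2519*(-3638) = -9164122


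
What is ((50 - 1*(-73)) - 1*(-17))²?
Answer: 19600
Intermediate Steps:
((50 - 1*(-73)) - 1*(-17))² = ((50 + 73) + 17)² = (123 + 17)² = 140² = 19600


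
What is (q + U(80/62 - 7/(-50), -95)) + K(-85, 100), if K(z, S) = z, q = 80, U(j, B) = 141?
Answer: 136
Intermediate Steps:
(q + U(80/62 - 7/(-50), -95)) + K(-85, 100) = (80 + 141) - 85 = 221 - 85 = 136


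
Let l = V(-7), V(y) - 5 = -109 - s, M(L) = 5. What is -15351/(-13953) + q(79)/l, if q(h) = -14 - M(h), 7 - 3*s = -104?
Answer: 809866/655791 ≈ 1.2349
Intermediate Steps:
s = 37 (s = 7/3 - 1/3*(-104) = 7/3 + 104/3 = 37)
V(y) = -141 (V(y) = 5 + (-109 - 1*37) = 5 + (-109 - 37) = 5 - 146 = -141)
l = -141
q(h) = -19 (q(h) = -14 - 1*5 = -14 - 5 = -19)
-15351/(-13953) + q(79)/l = -15351/(-13953) - 19/(-141) = -15351*(-1/13953) - 19*(-1/141) = 5117/4651 + 19/141 = 809866/655791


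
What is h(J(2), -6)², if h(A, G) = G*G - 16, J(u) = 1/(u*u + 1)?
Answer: 400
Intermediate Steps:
J(u) = 1/(1 + u²) (J(u) = 1/(u² + 1) = 1/(1 + u²))
h(A, G) = -16 + G² (h(A, G) = G² - 16 = -16 + G²)
h(J(2), -6)² = (-16 + (-6)²)² = (-16 + 36)² = 20² = 400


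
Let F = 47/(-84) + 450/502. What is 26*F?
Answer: 92339/10542 ≈ 8.7592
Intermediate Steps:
F = 7103/21084 (F = 47*(-1/84) + 450*(1/502) = -47/84 + 225/251 = 7103/21084 ≈ 0.33689)
26*F = 26*(7103/21084) = 92339/10542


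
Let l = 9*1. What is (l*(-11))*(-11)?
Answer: 1089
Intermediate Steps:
l = 9
(l*(-11))*(-11) = (9*(-11))*(-11) = -99*(-11) = 1089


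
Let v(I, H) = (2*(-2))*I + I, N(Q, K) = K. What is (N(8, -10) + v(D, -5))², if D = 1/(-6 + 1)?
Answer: 2209/25 ≈ 88.360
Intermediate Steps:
D = -⅕ (D = 1/(-5) = -⅕ ≈ -0.20000)
v(I, H) = -3*I (v(I, H) = -4*I + I = -3*I)
(N(8, -10) + v(D, -5))² = (-10 - 3*(-⅕))² = (-10 + ⅗)² = (-47/5)² = 2209/25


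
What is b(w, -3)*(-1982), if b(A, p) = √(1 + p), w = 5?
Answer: -1982*I*√2 ≈ -2803.0*I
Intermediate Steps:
b(w, -3)*(-1982) = √(1 - 3)*(-1982) = √(-2)*(-1982) = (I*√2)*(-1982) = -1982*I*√2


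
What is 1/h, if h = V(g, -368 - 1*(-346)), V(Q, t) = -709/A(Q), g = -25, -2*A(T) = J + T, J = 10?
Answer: -15/1418 ≈ -0.010578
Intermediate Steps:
A(T) = -5 - T/2 (A(T) = -(10 + T)/2 = -5 - T/2)
V(Q, t) = -709/(-5 - Q/2)
h = -1418/15 (h = 1418/(10 - 25) = 1418/(-15) = 1418*(-1/15) = -1418/15 ≈ -94.533)
1/h = 1/(-1418/15) = -15/1418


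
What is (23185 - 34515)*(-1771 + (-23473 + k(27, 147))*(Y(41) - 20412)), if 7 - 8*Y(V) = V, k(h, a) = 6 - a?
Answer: -5462278615145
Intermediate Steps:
Y(V) = 7/8 - V/8
(23185 - 34515)*(-1771 + (-23473 + k(27, 147))*(Y(41) - 20412)) = (23185 - 34515)*(-1771 + (-23473 + (6 - 1*147))*((7/8 - ⅛*41) - 20412)) = -11330*(-1771 + (-23473 + (6 - 147))*((7/8 - 41/8) - 20412)) = -11330*(-1771 + (-23473 - 141)*(-17/4 - 20412)) = -11330*(-1771 - 23614*(-81665/4)) = -11330*(-1771 + 964218655/2) = -11330*964215113/2 = -5462278615145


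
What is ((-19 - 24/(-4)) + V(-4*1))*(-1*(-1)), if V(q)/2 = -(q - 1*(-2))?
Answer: -9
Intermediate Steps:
V(q) = -4 - 2*q (V(q) = 2*(-(q - 1*(-2))) = 2*(-(q + 2)) = 2*(-(2 + q)) = 2*(-2 - q) = -4 - 2*q)
((-19 - 24/(-4)) + V(-4*1))*(-1*(-1)) = ((-19 - 24/(-4)) + (-4 - (-8)))*(-1*(-1)) = ((-19 - 24*(-¼)) + (-4 - 2*(-4)))*1 = ((-19 + 6) + (-4 + 8))*1 = (-13 + 4)*1 = -9*1 = -9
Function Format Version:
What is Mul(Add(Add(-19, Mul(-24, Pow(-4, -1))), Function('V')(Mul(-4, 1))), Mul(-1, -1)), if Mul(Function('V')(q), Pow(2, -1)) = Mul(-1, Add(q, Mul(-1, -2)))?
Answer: -9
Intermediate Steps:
Function('V')(q) = Add(-4, Mul(-2, q)) (Function('V')(q) = Mul(2, Mul(-1, Add(q, Mul(-1, -2)))) = Mul(2, Mul(-1, Add(q, 2))) = Mul(2, Mul(-1, Add(2, q))) = Mul(2, Add(-2, Mul(-1, q))) = Add(-4, Mul(-2, q)))
Mul(Add(Add(-19, Mul(-24, Pow(-4, -1))), Function('V')(Mul(-4, 1))), Mul(-1, -1)) = Mul(Add(Add(-19, Mul(-24, Pow(-4, -1))), Add(-4, Mul(-2, Mul(-4, 1)))), Mul(-1, -1)) = Mul(Add(Add(-19, Mul(-24, Rational(-1, 4))), Add(-4, Mul(-2, -4))), 1) = Mul(Add(Add(-19, 6), Add(-4, 8)), 1) = Mul(Add(-13, 4), 1) = Mul(-9, 1) = -9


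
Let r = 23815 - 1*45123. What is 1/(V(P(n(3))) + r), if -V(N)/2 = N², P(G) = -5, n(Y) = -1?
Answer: -1/21358 ≈ -4.6821e-5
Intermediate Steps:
V(N) = -2*N²
r = -21308 (r = 23815 - 45123 = -21308)
1/(V(P(n(3))) + r) = 1/(-2*(-5)² - 21308) = 1/(-2*25 - 21308) = 1/(-50 - 21308) = 1/(-21358) = -1/21358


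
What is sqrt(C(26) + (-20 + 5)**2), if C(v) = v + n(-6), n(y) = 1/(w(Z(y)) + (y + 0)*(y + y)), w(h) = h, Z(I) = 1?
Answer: 6*sqrt(37157)/73 ≈ 15.843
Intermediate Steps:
n(y) = 1/(1 + 2*y**2) (n(y) = 1/(1 + (y + 0)*(y + y)) = 1/(1 + y*(2*y)) = 1/(1 + 2*y**2))
C(v) = 1/73 + v (C(v) = v + 1/(1 + 2*(-6)**2) = v + 1/(1 + 2*36) = v + 1/(1 + 72) = v + 1/73 = 1/73 + v)
sqrt(C(26) + (-20 + 5)**2) = sqrt((1/73 + 26) + (-20 + 5)**2) = sqrt(1899/73 + (-15)**2) = sqrt(1899/73 + 225) = sqrt(18324/73) = 6*sqrt(37157)/73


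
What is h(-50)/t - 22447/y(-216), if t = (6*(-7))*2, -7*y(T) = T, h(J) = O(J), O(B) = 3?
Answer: -1099957/1512 ≈ -727.48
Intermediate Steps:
h(J) = 3
y(T) = -T/7
t = -84 (t = -42*2 = -84)
h(-50)/t - 22447/y(-216) = 3/(-84) - 22447/((-⅐*(-216))) = 3*(-1/84) - 22447/216/7 = -1/28 - 22447*7/216 = -1/28 - 157129/216 = -1099957/1512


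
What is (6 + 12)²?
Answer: 324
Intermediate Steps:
(6 + 12)² = 18² = 324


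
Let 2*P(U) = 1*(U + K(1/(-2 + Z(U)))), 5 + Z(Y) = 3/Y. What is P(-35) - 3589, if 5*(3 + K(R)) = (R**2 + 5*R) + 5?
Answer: -443759795/123008 ≈ -3607.6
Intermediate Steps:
Z(Y) = -5 + 3/Y
K(R) = -2 + R + R**2/5 (K(R) = -3 + ((R**2 + 5*R) + 5)/5 = -3 + (5 + R**2 + 5*R)/5 = -3 + (1 + R + R**2/5) = -2 + R + R**2/5)
P(U) = -1 + U/2 + 1/(2*(-7 + 3/U)) + 1/(10*(-7 + 3/U)**2) (P(U) = (1*(U + (-2 + 1/(-2 + (-5 + 3/U)) + (1/(-2 + (-5 + 3/U)))**2/5)))/2 = (1*(U + (-2 + 1/(-7 + 3/U) + (1/(-7 + 3/U))**2/5)))/2 = (1*(U + (-2 + 1/(-7 + 3/U) + 1/(5*(-7 + 3/U)**2))))/2 = (1*(-2 + U + 1/(-7 + 3/U) + 1/(5*(-7 + 3/U)**2)))/2 = (-2 + U + 1/(-7 + 3/U) + 1/(5*(-7 + 3/U)**2))/2 = -1 + U/2 + 1/(2*(-7 + 3/U)) + 1/(10*(-7 + 3/U)**2))
P(-35) - 3589 = (-90 - 734*(-35)**2 + 245*(-35)**3 + 480*(-35))/(10*(9 - 42*(-35) + 49*(-35)**2)) - 3589 = (-90 - 734*1225 + 245*(-42875) - 16800)/(10*(9 + 1470 + 49*1225)) - 3589 = (-90 - 899150 - 10504375 - 16800)/(10*(9 + 1470 + 60025)) - 3589 = (1/10)*(-11420415)/61504 - 3589 = (1/10)*(1/61504)*(-11420415) - 3589 = -2284083/123008 - 3589 = -443759795/123008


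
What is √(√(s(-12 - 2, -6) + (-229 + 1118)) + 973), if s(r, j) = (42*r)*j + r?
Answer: √(973 + √4403) ≈ 32.239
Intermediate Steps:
s(r, j) = r + 42*j*r (s(r, j) = 42*j*r + r = r + 42*j*r)
√(√(s(-12 - 2, -6) + (-229 + 1118)) + 973) = √(√((-12 - 2)*(1 + 42*(-6)) + (-229 + 1118)) + 973) = √(√(-14*(1 - 252) + 889) + 973) = √(√(-14*(-251) + 889) + 973) = √(√(3514 + 889) + 973) = √(√4403 + 973) = √(973 + √4403)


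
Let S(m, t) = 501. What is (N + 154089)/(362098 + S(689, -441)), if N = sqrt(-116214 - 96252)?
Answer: 154089/362599 + I*sqrt(212466)/362599 ≈ 0.42496 + 0.0012712*I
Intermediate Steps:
N = I*sqrt(212466) (N = sqrt(-212466) = I*sqrt(212466) ≈ 460.94*I)
(N + 154089)/(362098 + S(689, -441)) = (I*sqrt(212466) + 154089)/(362098 + 501) = (154089 + I*sqrt(212466))/362599 = (154089 + I*sqrt(212466))*(1/362599) = 154089/362599 + I*sqrt(212466)/362599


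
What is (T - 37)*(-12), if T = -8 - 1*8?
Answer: 636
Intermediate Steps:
T = -16 (T = -8 - 8 = -16)
(T - 37)*(-12) = (-16 - 37)*(-12) = -53*(-12) = 636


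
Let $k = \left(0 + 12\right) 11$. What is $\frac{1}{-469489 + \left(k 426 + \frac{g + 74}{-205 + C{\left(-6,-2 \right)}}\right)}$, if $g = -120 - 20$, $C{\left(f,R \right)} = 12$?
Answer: $- \frac{193}{79758535} \approx -2.4198 \cdot 10^{-6}$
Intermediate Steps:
$g = -140$
$k = 132$ ($k = 12 \cdot 11 = 132$)
$\frac{1}{-469489 + \left(k 426 + \frac{g + 74}{-205 + C{\left(-6,-2 \right)}}\right)} = \frac{1}{-469489 + \left(132 \cdot 426 + \frac{-140 + 74}{-205 + 12}\right)} = \frac{1}{-469489 + \left(56232 - \frac{66}{-193}\right)} = \frac{1}{-469489 + \left(56232 - - \frac{66}{193}\right)} = \frac{1}{-469489 + \left(56232 + \frac{66}{193}\right)} = \frac{1}{-469489 + \frac{10852842}{193}} = \frac{1}{- \frac{79758535}{193}} = - \frac{193}{79758535}$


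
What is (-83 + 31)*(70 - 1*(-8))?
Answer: -4056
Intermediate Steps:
(-83 + 31)*(70 - 1*(-8)) = -52*(70 + 8) = -52*78 = -4056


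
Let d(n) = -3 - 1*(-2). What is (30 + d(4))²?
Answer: 841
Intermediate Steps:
d(n) = -1 (d(n) = -3 + 2 = -1)
(30 + d(4))² = (30 - 1)² = 29² = 841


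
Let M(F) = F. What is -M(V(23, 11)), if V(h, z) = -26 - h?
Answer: 49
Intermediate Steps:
-M(V(23, 11)) = -(-26 - 1*23) = -(-26 - 23) = -1*(-49) = 49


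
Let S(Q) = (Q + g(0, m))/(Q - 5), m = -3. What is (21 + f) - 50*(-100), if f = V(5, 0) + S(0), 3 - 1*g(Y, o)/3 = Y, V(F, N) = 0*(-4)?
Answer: 25096/5 ≈ 5019.2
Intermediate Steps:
V(F, N) = 0
g(Y, o) = 9 - 3*Y
S(Q) = (9 + Q)/(-5 + Q) (S(Q) = (Q + (9 - 3*0))/(Q - 5) = (Q + (9 + 0))/(-5 + Q) = (Q + 9)/(-5 + Q) = (9 + Q)/(-5 + Q))
f = -9/5 (f = 0 + (9 + 0)/(-5 + 0) = 0 + 9/(-5) = 0 - ⅕*9 = 0 - 9/5 = -9/5 ≈ -1.8000)
(21 + f) - 50*(-100) = (21 - 9/5) - 50*(-100) = 96/5 + 5000 = 25096/5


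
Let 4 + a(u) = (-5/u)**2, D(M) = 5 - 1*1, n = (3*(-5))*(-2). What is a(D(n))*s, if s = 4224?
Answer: -10296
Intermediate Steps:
n = 30 (n = -15*(-2) = 30)
D(M) = 4 (D(M) = 5 - 1 = 4)
a(u) = -4 + 25/u**2 (a(u) = -4 + (-5/u)**2 = -4 + 25/u**2)
a(D(n))*s = (-4 + 25/4**2)*4224 = (-4 + 25*(1/16))*4224 = (-4 + 25/16)*4224 = -39/16*4224 = -10296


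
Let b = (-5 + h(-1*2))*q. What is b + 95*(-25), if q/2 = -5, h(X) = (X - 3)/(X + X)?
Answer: -4675/2 ≈ -2337.5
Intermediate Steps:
h(X) = (-3 + X)/(2*X) (h(X) = (-3 + X)/((2*X)) = (-3 + X)*(1/(2*X)) = (-3 + X)/(2*X))
q = -10 (q = 2*(-5) = -10)
b = 75/2 (b = (-5 + (-3 - 1*2)/(2*((-1*2))))*(-10) = (-5 + (½)*(-3 - 2)/(-2))*(-10) = (-5 + (½)*(-½)*(-5))*(-10) = (-5 + 5/4)*(-10) = -15/4*(-10) = 75/2 ≈ 37.500)
b + 95*(-25) = 75/2 + 95*(-25) = 75/2 - 2375 = -4675/2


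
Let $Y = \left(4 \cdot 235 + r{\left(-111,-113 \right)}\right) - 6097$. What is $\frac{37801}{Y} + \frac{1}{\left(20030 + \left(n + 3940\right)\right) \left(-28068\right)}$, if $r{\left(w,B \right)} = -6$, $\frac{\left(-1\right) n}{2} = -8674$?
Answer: $- \frac{4870926078443}{665289048968} \approx -7.3215$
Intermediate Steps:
$n = 17348$ ($n = \left(-2\right) \left(-8674\right) = 17348$)
$Y = -5163$ ($Y = \left(4 \cdot 235 - 6\right) - 6097 = \left(940 - 6\right) - 6097 = 934 - 6097 = -5163$)
$\frac{37801}{Y} + \frac{1}{\left(20030 + \left(n + 3940\right)\right) \left(-28068\right)} = \frac{37801}{-5163} + \frac{1}{\left(20030 + \left(17348 + 3940\right)\right) \left(-28068\right)} = 37801 \left(- \frac{1}{5163}\right) + \frac{1}{20030 + 21288} \left(- \frac{1}{28068}\right) = - \frac{37801}{5163} + \frac{1}{41318} \left(- \frac{1}{28068}\right) = - \frac{37801}{5163} - \frac{1}{1159713624} = - \frac{4870926078443}{665289048968}$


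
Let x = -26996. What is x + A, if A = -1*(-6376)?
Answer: -20620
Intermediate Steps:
A = 6376
x + A = -26996 + 6376 = -20620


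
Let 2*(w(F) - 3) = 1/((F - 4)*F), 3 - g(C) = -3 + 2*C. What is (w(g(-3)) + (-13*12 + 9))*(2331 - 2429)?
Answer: 1354703/96 ≈ 14111.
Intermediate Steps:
g(C) = 6 - 2*C (g(C) = 3 - (-3 + 2*C) = 3 + (3 - 2*C) = 6 - 2*C)
w(F) = 3 + 1/(2*F*(-4 + F)) (w(F) = 3 + (1/((F - 4)*F))/2 = 3 + (1/((-4 + F)*F))/2 = 3 + (1/(F*(-4 + F)))/2 = 3 + 1/(2*F*(-4 + F)))
(w(g(-3)) + (-13*12 + 9))*(2331 - 2429) = ((1 - 24*(6 - 2*(-3)) + 6*(6 - 2*(-3))**2)/(2*(6 - 2*(-3))*(-4 + (6 - 2*(-3)))) + (-13*12 + 9))*(2331 - 2429) = ((1 - 24*(6 + 6) + 6*(6 + 6)**2)/(2*(6 + 6)*(-4 + (6 + 6))) + (-156 + 9))*(-98) = ((1/2)*(1 - 24*12 + 6*12**2)/(12*(-4 + 12)) - 147)*(-98) = ((1/2)*(1/12)*(1 - 288 + 6*144)/8 - 147)*(-98) = ((1/2)*(1/12)*(1/8)*(1 - 288 + 864) - 147)*(-98) = ((1/2)*(1/12)*(1/8)*577 - 147)*(-98) = (577/192 - 147)*(-98) = -27647/192*(-98) = 1354703/96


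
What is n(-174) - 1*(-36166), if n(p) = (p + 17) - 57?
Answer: 35952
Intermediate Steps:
n(p) = -40 + p (n(p) = (17 + p) - 57 = -40 + p)
n(-174) - 1*(-36166) = (-40 - 174) - 1*(-36166) = -214 + 36166 = 35952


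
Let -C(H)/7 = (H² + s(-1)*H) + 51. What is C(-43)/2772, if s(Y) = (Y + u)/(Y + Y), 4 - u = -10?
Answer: -1453/264 ≈ -5.5038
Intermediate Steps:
u = 14 (u = 4 - 1*(-10) = 4 + 10 = 14)
s(Y) = (14 + Y)/(2*Y) (s(Y) = (Y + 14)/(Y + Y) = (14 + Y)/((2*Y)) = (14 + Y)*(1/(2*Y)) = (14 + Y)/(2*Y))
C(H) = -357 - 7*H² + 91*H/2 (C(H) = -7*((H² + ((½)*(14 - 1)/(-1))*H) + 51) = -7*((H² + ((½)*(-1)*13)*H) + 51) = -7*((H² - 13*H/2) + 51) = -7*(51 + H² - 13*H/2) = -357 - 7*H² + 91*H/2)
C(-43)/2772 = (-357 - 7*(-43)² + (91/2)*(-43))/2772 = (-357 - 7*1849 - 3913/2)*(1/2772) = (-357 - 12943 - 3913/2)*(1/2772) = -30513/2*1/2772 = -1453/264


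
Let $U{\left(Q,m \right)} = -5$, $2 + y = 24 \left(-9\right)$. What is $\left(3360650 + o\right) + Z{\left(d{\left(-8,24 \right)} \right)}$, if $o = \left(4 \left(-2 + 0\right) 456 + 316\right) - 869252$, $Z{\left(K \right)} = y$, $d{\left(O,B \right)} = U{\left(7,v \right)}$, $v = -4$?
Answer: $2487848$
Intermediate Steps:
$y = -218$ ($y = -2 + 24 \left(-9\right) = -2 - 216 = -218$)
$d{\left(O,B \right)} = -5$
$Z{\left(K \right)} = -218$
$o = -872584$ ($o = \left(4 \left(-2\right) 456 + 316\right) - 869252 = \left(\left(-8\right) 456 + 316\right) - 869252 = \left(-3648 + 316\right) - 869252 = -3332 - 869252 = -872584$)
$\left(3360650 + o\right) + Z{\left(d{\left(-8,24 \right)} \right)} = \left(3360650 - 872584\right) - 218 = 2488066 - 218 = 2487848$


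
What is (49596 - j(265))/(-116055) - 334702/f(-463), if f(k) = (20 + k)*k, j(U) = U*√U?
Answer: -16338808858/7934641665 + 53*√265/23211 ≈ -2.0220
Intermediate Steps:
j(U) = U^(3/2)
f(k) = k*(20 + k)
(49596 - j(265))/(-116055) - 334702/f(-463) = (49596 - 265^(3/2))/(-116055) - 334702*(-1/(463*(20 - 463))) = (49596 - 265*√265)*(-1/116055) - 334702/((-463*(-443))) = (49596 - 265*√265)*(-1/116055) - 334702/205109 = (-16532/38685 + 53*√265/23211) - 334702*1/205109 = (-16532/38685 + 53*√265/23211) - 334702/205109 = -16338808858/7934641665 + 53*√265/23211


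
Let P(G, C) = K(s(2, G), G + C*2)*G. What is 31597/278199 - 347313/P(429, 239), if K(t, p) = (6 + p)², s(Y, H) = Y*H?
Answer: 3734166619670/33161422899033 ≈ 0.11261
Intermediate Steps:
s(Y, H) = H*Y
P(G, C) = G*(6 + G + 2*C)² (P(G, C) = (6 + (G + C*2))²*G = (6 + (G + 2*C))²*G = (6 + G + 2*C)²*G = G*(6 + G + 2*C)²)
31597/278199 - 347313/P(429, 239) = 31597/278199 - 347313*1/(429*(6 + 429 + 2*239)²) = 31597*(1/278199) - 347313*1/(429*(6 + 429 + 478)²) = 31597/278199 - 347313/(429*913²) = 31597/278199 - 347313/(429*833569) = 31597/278199 - 347313/357601101 = 31597/278199 - 347313*1/357601101 = 31597/278199 - 115771/119200367 = 3734166619670/33161422899033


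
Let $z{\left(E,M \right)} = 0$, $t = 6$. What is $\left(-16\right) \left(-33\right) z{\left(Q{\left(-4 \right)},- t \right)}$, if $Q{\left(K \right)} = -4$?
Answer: $0$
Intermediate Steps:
$\left(-16\right) \left(-33\right) z{\left(Q{\left(-4 \right)},- t \right)} = \left(-16\right) \left(-33\right) 0 = 528 \cdot 0 = 0$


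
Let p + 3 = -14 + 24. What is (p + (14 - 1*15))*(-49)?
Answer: -294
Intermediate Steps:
p = 7 (p = -3 + (-14 + 24) = -3 + 10 = 7)
(p + (14 - 1*15))*(-49) = (7 + (14 - 1*15))*(-49) = (7 + (14 - 15))*(-49) = (7 - 1)*(-49) = 6*(-49) = -294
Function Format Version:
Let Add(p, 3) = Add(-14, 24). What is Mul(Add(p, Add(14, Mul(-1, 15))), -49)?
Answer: -294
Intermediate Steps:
p = 7 (p = Add(-3, Add(-14, 24)) = Add(-3, 10) = 7)
Mul(Add(p, Add(14, Mul(-1, 15))), -49) = Mul(Add(7, Add(14, Mul(-1, 15))), -49) = Mul(Add(7, Add(14, -15)), -49) = Mul(Add(7, -1), -49) = Mul(6, -49) = -294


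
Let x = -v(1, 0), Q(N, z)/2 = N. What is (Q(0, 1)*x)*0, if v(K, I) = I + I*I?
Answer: 0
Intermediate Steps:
v(K, I) = I + I²
Q(N, z) = 2*N
x = 0 (x = -0*(1 + 0) = -0 = -1*0 = 0)
(Q(0, 1)*x)*0 = ((2*0)*0)*0 = (0*0)*0 = 0*0 = 0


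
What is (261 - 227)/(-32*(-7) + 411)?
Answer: 34/635 ≈ 0.053543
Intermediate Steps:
(261 - 227)/(-32*(-7) + 411) = 34/(224 + 411) = 34/635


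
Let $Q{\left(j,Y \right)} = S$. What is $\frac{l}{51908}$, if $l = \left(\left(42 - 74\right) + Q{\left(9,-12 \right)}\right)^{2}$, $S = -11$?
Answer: $\frac{1849}{51908} \approx 0.035621$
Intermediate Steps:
$Q{\left(j,Y \right)} = -11$
$l = 1849$ ($l = \left(\left(42 - 74\right) - 11\right)^{2} = \left(-32 - 11\right)^{2} = \left(-43\right)^{2} = 1849$)
$\frac{l}{51908} = \frac{1849}{51908}$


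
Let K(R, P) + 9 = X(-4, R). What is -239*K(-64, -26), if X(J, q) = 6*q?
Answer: 93927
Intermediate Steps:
K(R, P) = -9 + 6*R
-239*K(-64, -26) = -239*(-9 + 6*(-64)) = -239*(-9 - 384) = -239*(-393) = 93927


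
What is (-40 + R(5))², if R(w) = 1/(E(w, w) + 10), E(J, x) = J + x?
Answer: 638401/400 ≈ 1596.0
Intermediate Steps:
R(w) = 1/(10 + 2*w) (R(w) = 1/((w + w) + 10) = 1/(2*w + 10) = 1/(10 + 2*w))
(-40 + R(5))² = (-40 + 1/(2*(5 + 5)))² = (-40 + (½)/10)² = (-40 + (½)*(⅒))² = (-40 + 1/20)² = (-799/20)² = 638401/400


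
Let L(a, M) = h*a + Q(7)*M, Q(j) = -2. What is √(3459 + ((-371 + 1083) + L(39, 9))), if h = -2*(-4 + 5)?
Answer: 5*√163 ≈ 63.836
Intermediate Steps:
h = -2 (h = -2*1 = -2)
L(a, M) = -2*M - 2*a (L(a, M) = -2*a - 2*M = -2*M - 2*a)
√(3459 + ((-371 + 1083) + L(39, 9))) = √(3459 + ((-371 + 1083) + (-2*9 - 2*39))) = √(3459 + (712 + (-18 - 78))) = √(3459 + (712 - 96)) = √(3459 + 616) = √4075 = 5*√163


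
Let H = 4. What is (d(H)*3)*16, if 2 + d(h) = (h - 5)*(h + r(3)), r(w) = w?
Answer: -432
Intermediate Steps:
d(h) = -2 + (-5 + h)*(3 + h) (d(h) = -2 + (h - 5)*(h + 3) = -2 + (-5 + h)*(3 + h))
(d(H)*3)*16 = ((-17 + 4**2 - 2*4)*3)*16 = ((-17 + 16 - 8)*3)*16 = -9*3*16 = -27*16 = -432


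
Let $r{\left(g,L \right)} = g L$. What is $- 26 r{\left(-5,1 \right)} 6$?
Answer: $780$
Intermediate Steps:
$r{\left(g,L \right)} = L g$
$- 26 r{\left(-5,1 \right)} 6 = - 26 \cdot 1 \left(-5\right) 6 = \left(-26\right) \left(-5\right) 6 = 130 \cdot 6 = 780$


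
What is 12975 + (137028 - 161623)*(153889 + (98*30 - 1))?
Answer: -3857171685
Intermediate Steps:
12975 + (137028 - 161623)*(153889 + (98*30 - 1)) = 12975 - 24595*(153889 + (2940 - 1)) = 12975 - 24595*(153889 + 2939) = 12975 - 24595*156828 = 12975 - 3857184660 = -3857171685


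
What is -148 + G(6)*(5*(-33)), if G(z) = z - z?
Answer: -148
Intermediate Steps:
G(z) = 0
-148 + G(6)*(5*(-33)) = -148 + 0*(5*(-33)) = -148 + 0*(-165) = -148 + 0 = -148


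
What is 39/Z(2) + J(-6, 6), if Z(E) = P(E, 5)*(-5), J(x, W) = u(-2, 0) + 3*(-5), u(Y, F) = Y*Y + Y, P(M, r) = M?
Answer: -169/10 ≈ -16.900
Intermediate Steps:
u(Y, F) = Y + Y² (u(Y, F) = Y² + Y = Y + Y²)
J(x, W) = -13 (J(x, W) = -2*(1 - 2) + 3*(-5) = -2*(-1) - 15 = 2 - 15 = -13)
Z(E) = -5*E (Z(E) = E*(-5) = -5*E)
39/Z(2) + J(-6, 6) = 39/(-5*2) - 13 = 39/(-10) - 13 = -⅒*39 - 13 = -39/10 - 13 = -169/10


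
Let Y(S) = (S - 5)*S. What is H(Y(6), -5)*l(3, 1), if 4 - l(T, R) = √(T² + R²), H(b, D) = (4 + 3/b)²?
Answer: 81 - 81*√10/4 ≈ 16.964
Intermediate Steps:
Y(S) = S*(-5 + S) (Y(S) = (-5 + S)*S = S*(-5 + S))
l(T, R) = 4 - √(R² + T²) (l(T, R) = 4 - √(T² + R²) = 4 - √(R² + T²))
H(Y(6), -5)*l(3, 1) = ((3 + 4*(6*(-5 + 6)))²/(6*(-5 + 6))²)*(4 - √(1² + 3²)) = ((3 + 4*(6*1))²/(6*1)²)*(4 - √(1 + 9)) = ((3 + 4*6)²/6²)*(4 - √10) = ((3 + 24)²/36)*(4 - √10) = ((1/36)*27²)*(4 - √10) = ((1/36)*729)*(4 - √10) = 81*(4 - √10)/4 = 81 - 81*√10/4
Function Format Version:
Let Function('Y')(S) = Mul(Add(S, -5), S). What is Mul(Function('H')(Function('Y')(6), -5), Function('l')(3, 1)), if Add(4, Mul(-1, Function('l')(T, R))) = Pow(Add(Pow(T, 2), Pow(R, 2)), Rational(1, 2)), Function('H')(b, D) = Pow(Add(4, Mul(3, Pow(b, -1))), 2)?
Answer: Add(81, Mul(Rational(-81, 4), Pow(10, Rational(1, 2)))) ≈ 16.964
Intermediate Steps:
Function('Y')(S) = Mul(S, Add(-5, S)) (Function('Y')(S) = Mul(Add(-5, S), S) = Mul(S, Add(-5, S)))
Function('l')(T, R) = Add(4, Mul(-1, Pow(Add(Pow(R, 2), Pow(T, 2)), Rational(1, 2)))) (Function('l')(T, R) = Add(4, Mul(-1, Pow(Add(Pow(T, 2), Pow(R, 2)), Rational(1, 2)))) = Add(4, Mul(-1, Pow(Add(Pow(R, 2), Pow(T, 2)), Rational(1, 2)))))
Mul(Function('H')(Function('Y')(6), -5), Function('l')(3, 1)) = Mul(Mul(Pow(Mul(6, Add(-5, 6)), -2), Pow(Add(3, Mul(4, Mul(6, Add(-5, 6)))), 2)), Add(4, Mul(-1, Pow(Add(Pow(1, 2), Pow(3, 2)), Rational(1, 2))))) = Mul(Mul(Pow(Mul(6, 1), -2), Pow(Add(3, Mul(4, Mul(6, 1))), 2)), Add(4, Mul(-1, Pow(Add(1, 9), Rational(1, 2))))) = Mul(Mul(Pow(6, -2), Pow(Add(3, Mul(4, 6)), 2)), Add(4, Mul(-1, Pow(10, Rational(1, 2))))) = Mul(Mul(Rational(1, 36), Pow(Add(3, 24), 2)), Add(4, Mul(-1, Pow(10, Rational(1, 2))))) = Mul(Mul(Rational(1, 36), Pow(27, 2)), Add(4, Mul(-1, Pow(10, Rational(1, 2))))) = Mul(Mul(Rational(1, 36), 729), Add(4, Mul(-1, Pow(10, Rational(1, 2))))) = Mul(Rational(81, 4), Add(4, Mul(-1, Pow(10, Rational(1, 2))))) = Add(81, Mul(Rational(-81, 4), Pow(10, Rational(1, 2))))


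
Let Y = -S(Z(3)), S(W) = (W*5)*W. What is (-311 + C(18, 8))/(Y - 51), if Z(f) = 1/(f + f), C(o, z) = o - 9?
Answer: 10872/1841 ≈ 5.9055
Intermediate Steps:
C(o, z) = -9 + o
Z(f) = 1/(2*f)
S(W) = 5*W**2 (S(W) = (5*W)*W = 5*W**2)
Y = -5/36 (Y = -5*((1/2)/3)**2 = -5*((1/2)*(1/3))**2 = -5*(1/6)**2 = -5/36 ≈ -0.13889)
(-311 + C(18, 8))/(Y - 51) = (-311 + (-9 + 18))/(-5/36 - 51) = (-311 + 9)/(-1841/36) = -302*(-36/1841) = 10872/1841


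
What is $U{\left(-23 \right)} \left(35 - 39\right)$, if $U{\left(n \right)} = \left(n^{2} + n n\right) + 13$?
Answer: $-4284$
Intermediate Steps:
$U{\left(n \right)} = 13 + 2 n^{2}$ ($U{\left(n \right)} = \left(n^{2} + n^{2}\right) + 13 = 2 n^{2} + 13 = 13 + 2 n^{2}$)
$U{\left(-23 \right)} \left(35 - 39\right) = \left(13 + 2 \left(-23\right)^{2}\right) \left(35 - 39\right) = \left(13 + 2 \cdot 529\right) \left(-4\right) = \left(13 + 1058\right) \left(-4\right) = 1071 \left(-4\right) = -4284$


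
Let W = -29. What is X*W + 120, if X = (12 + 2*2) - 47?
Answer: 1019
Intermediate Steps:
X = -31 (X = (12 + 4) - 47 = 16 - 47 = -31)
X*W + 120 = -31*(-29) + 120 = 899 + 120 = 1019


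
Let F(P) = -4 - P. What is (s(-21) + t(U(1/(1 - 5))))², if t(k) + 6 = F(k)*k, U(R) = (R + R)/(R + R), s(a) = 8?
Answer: 9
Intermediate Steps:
U(R) = 1 (U(R) = (2*R)/((2*R)) = (2*R)*(1/(2*R)) = 1)
t(k) = -6 + k*(-4 - k) (t(k) = -6 + (-4 - k)*k = -6 + k*(-4 - k))
(s(-21) + t(U(1/(1 - 5))))² = (8 + (-6 - 1*1*(4 + 1)))² = (8 + (-6 - 1*1*5))² = (8 + (-6 - 5))² = (8 - 11)² = (-3)² = 9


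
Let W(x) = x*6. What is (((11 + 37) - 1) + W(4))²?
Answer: 5041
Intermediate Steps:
W(x) = 6*x
(((11 + 37) - 1) + W(4))² = (((11 + 37) - 1) + 6*4)² = ((48 - 1) + 24)² = (47 + 24)² = 71² = 5041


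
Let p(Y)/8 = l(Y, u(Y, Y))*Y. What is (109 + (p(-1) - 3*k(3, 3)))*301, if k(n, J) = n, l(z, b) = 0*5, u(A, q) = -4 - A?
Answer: 30100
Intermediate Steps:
l(z, b) = 0
p(Y) = 0 (p(Y) = 8*(0*Y) = 8*0 = 0)
(109 + (p(-1) - 3*k(3, 3)))*301 = (109 + (0 - 3*3))*301 = (109 + (0 - 9))*301 = (109 - 9)*301 = 100*301 = 30100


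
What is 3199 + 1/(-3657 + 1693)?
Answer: 6282835/1964 ≈ 3199.0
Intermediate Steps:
3199 + 1/(-3657 + 1693) = 3199 + 1/(-1964) = 3199 - 1/1964 = 6282835/1964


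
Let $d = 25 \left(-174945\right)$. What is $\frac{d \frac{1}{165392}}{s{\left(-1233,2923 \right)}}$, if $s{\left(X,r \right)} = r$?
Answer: $- \frac{4373625}{483440816} \approx -0.0090469$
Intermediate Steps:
$d = -4373625$
$\frac{d \frac{1}{165392}}{s{\left(-1233,2923 \right)}} = \frac{\left(-4373625\right) \frac{1}{165392}}{2923} = \left(-4373625\right) \frac{1}{165392} \cdot \frac{1}{2923} = \left(- \frac{4373625}{165392}\right) \frac{1}{2923} = - \frac{4373625}{483440816}$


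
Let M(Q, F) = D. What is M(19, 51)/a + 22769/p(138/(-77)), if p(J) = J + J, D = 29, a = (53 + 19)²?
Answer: -757387349/119232 ≈ -6352.2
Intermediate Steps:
a = 5184 (a = 72² = 5184)
p(J) = 2*J
M(Q, F) = 29
M(19, 51)/a + 22769/p(138/(-77)) = 29/5184 + 22769/((2*(138/(-77)))) = 29*(1/5184) + 22769/((2*(138*(-1/77)))) = 29/5184 + 22769/((2*(-138/77))) = 29/5184 + 22769/(-276/77) = 29/5184 + 22769*(-77/276) = 29/5184 - 1753213/276 = -757387349/119232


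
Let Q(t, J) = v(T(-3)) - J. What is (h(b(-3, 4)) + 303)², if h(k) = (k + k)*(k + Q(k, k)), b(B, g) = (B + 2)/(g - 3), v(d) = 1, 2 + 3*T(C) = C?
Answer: 90601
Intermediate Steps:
T(C) = -⅔ + C/3
b(B, g) = (2 + B)/(-3 + g)
Q(t, J) = 1 - J
h(k) = 2*k (h(k) = (k + k)*(k + (1 - k)) = (2*k)*1 = 2*k)
(h(b(-3, 4)) + 303)² = (2*((2 - 3)/(-3 + 4)) + 303)² = (2*(-1/1) + 303)² = (2*(1*(-1)) + 303)² = (2*(-1) + 303)² = (-2 + 303)² = 301² = 90601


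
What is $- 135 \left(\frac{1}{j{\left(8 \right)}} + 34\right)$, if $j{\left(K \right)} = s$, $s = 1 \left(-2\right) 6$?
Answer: $- \frac{18315}{4} \approx -4578.8$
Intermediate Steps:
$s = -12$ ($s = \left(-2\right) 6 = -12$)
$j{\left(K \right)} = -12$
$- 135 \left(\frac{1}{j{\left(8 \right)}} + 34\right) = - 135 \left(\frac{1}{-12} + 34\right) = - 135 \left(- \frac{1}{12} + 34\right) = \left(-135\right) \frac{407}{12} = - \frac{18315}{4}$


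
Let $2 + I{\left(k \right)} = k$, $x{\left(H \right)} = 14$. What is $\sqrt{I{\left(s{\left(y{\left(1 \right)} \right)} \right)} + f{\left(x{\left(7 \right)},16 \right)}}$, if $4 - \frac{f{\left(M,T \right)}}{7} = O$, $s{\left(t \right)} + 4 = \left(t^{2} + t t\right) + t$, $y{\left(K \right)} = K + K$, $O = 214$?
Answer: $i \sqrt{1466} \approx 38.288 i$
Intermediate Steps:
$y{\left(K \right)} = 2 K$
$s{\left(t \right)} = -4 + t + 2 t^{2}$ ($s{\left(t \right)} = -4 + \left(\left(t^{2} + t t\right) + t\right) = -4 + \left(\left(t^{2} + t^{2}\right) + t\right) = -4 + \left(2 t^{2} + t\right) = -4 + \left(t + 2 t^{2}\right) = -4 + t + 2 t^{2}$)
$I{\left(k \right)} = -2 + k$
$f{\left(M,T \right)} = -1470$ ($f{\left(M,T \right)} = 28 - 1498 = -1470$)
$\sqrt{I{\left(s{\left(y{\left(1 \right)} \right)} \right)} + f{\left(x{\left(7 \right)},16 \right)}} = \sqrt{\left(-2 + \left(-4 + 2 \cdot 1 + 2 \left(2 \cdot 1\right)^{2}\right)\right) - 1470} = \sqrt{\left(-2 + \left(-4 + 2 + 2 \cdot 2^{2}\right)\right) - 1470} = \sqrt{\left(-2 + \left(-4 + 2 + 2 \cdot 4\right)\right) - 1470} = \sqrt{\left(-2 + \left(-4 + 2 + 8\right)\right) - 1470} = \sqrt{\left(-2 + 6\right) - 1470} = \sqrt{4 - 1470} = \sqrt{-1466} = i \sqrt{1466}$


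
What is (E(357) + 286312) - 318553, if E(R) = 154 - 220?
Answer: -32307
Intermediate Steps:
E(R) = -66
(E(357) + 286312) - 318553 = (-66 + 286312) - 318553 = 286246 - 318553 = -32307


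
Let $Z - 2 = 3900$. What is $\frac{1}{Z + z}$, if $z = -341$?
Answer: $\frac{1}{3561} \approx 0.00028082$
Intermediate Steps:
$Z = 3902$ ($Z = 2 + 3900 = 3902$)
$\frac{1}{Z + z} = \frac{1}{3902 - 341} = \frac{1}{3561}$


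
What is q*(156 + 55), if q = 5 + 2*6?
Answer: 3587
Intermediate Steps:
q = 17 (q = 5 + 12 = 17)
q*(156 + 55) = 17*(156 + 55) = 17*211 = 3587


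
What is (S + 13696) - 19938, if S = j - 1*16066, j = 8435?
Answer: -13873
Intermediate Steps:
S = -7631 (S = 8435 - 1*16066 = 8435 - 16066 = -7631)
(S + 13696) - 19938 = (-7631 + 13696) - 19938 = 6065 - 19938 = -13873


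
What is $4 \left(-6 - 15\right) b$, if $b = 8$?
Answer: $-672$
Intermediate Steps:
$4 \left(-6 - 15\right) b = 4 \left(-6 - 15\right) 8 = 4 \left(-21\right) 8 = \left(-84\right) 8 = -672$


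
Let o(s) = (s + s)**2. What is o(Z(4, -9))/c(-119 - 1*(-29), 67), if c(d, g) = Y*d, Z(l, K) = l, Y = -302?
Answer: 16/6795 ≈ 0.0023547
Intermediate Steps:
o(s) = 4*s**2 (o(s) = (2*s)**2 = 4*s**2)
c(d, g) = -302*d
o(Z(4, -9))/c(-119 - 1*(-29), 67) = (4*4**2)/((-302*(-119 - 1*(-29)))) = (4*16)/((-302*(-119 + 29))) = 64/((-302*(-90))) = 64/27180 = 64*(1/27180) = 16/6795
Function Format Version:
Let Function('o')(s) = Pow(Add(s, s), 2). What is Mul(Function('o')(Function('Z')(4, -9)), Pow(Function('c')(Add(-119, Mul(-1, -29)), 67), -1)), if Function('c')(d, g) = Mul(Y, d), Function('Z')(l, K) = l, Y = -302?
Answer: Rational(16, 6795) ≈ 0.0023547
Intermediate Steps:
Function('o')(s) = Mul(4, Pow(s, 2)) (Function('o')(s) = Pow(Mul(2, s), 2) = Mul(4, Pow(s, 2)))
Function('c')(d, g) = Mul(-302, d)
Mul(Function('o')(Function('Z')(4, -9)), Pow(Function('c')(Add(-119, Mul(-1, -29)), 67), -1)) = Mul(Mul(4, Pow(4, 2)), Pow(Mul(-302, Add(-119, Mul(-1, -29))), -1)) = Mul(Mul(4, 16), Pow(Mul(-302, Add(-119, 29)), -1)) = Mul(64, Pow(Mul(-302, -90), -1)) = Mul(64, Pow(27180, -1)) = Mul(64, Rational(1, 27180)) = Rational(16, 6795)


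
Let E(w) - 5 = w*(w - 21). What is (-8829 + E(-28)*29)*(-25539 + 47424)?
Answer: 680711040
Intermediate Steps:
E(w) = 5 + w*(-21 + w) (E(w) = 5 + w*(w - 21) = 5 + w*(-21 + w))
(-8829 + E(-28)*29)*(-25539 + 47424) = (-8829 + (5 + (-28)² - 21*(-28))*29)*(-25539 + 47424) = (-8829 + (5 + 784 + 588)*29)*21885 = (-8829 + 1377*29)*21885 = (-8829 + 39933)*21885 = 31104*21885 = 680711040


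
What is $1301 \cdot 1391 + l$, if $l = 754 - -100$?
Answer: $1810545$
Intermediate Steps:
$l = 854$ ($l = 754 + 100 = 854$)
$1301 \cdot 1391 + l = 1301 \cdot 1391 + 854 = 1809691 + 854 = 1810545$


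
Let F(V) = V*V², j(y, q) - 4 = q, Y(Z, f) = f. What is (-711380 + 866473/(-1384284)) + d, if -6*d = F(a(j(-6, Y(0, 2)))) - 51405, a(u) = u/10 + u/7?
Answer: -41712816488378939/59351176500 ≈ -7.0281e+5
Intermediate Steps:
j(y, q) = 4 + q
a(u) = 17*u/70 (a(u) = u*(⅒) + u*(⅐) = u/10 + u/7 = 17*u/70)
F(V) = V³
d = 367309454/42875 (d = -((17*(4 + 2)/70)³ - 51405)/6 = -(((17/70)*6)³ - 51405)/6 = -((51/35)³ - 51405)/6 = -(132651/42875 - 51405)/6 = -⅙*(-2203856724/42875) = 367309454/42875 ≈ 8567.0)
(-711380 + 866473/(-1384284)) + d = (-711380 + 866473/(-1384284)) + 367309454/42875 = (-711380 + 866473*(-1/1384284)) + 367309454/42875 = (-711380 - 866473/1384284) + 367309454/42875 = -984752818393/1384284 + 367309454/42875 = -41712816488378939/59351176500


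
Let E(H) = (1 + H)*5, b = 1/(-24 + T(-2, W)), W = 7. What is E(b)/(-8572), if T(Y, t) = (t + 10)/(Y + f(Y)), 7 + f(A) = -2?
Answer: -675/1204366 ≈ -0.00056046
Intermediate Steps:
f(A) = -9 (f(A) = -7 - 2 = -9)
T(Y, t) = (10 + t)/(-9 + Y) (T(Y, t) = (t + 10)/(Y - 9) = (10 + t)/(-9 + Y))
b = -11/281 (b = 1/(-24 + (10 + 7)/(-9 - 2)) = 1/(-24 + 17/(-11)) = 1/(-24 - 1/11*17) = 1/(-24 - 17/11) = 1/(-281/11) = -11/281 ≈ -0.039146)
E(H) = 5 + 5*H
E(b)/(-8572) = (5 + 5*(-11/281))/(-8572) = (5 - 55/281)*(-1/8572) = (1350/281)*(-1/8572) = -675/1204366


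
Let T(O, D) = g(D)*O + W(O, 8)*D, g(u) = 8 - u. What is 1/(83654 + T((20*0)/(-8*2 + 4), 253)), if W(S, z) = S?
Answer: 1/83654 ≈ 1.1954e-5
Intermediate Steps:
T(O, D) = D*O + O*(8 - D) (T(O, D) = (8 - D)*O + O*D = O*(8 - D) + D*O = D*O + O*(8 - D))
1/(83654 + T((20*0)/(-8*2 + 4), 253)) = 1/(83654 + 8*((20*0)/(-8*2 + 4))) = 1/(83654 + 8*(0/(-16 + 4))) = 1/(83654 + 8*(0/(-12))) = 1/(83654 + 8*(0*(-1/12))) = 1/(83654 + 8*0) = 1/(83654 + 0) = 1/83654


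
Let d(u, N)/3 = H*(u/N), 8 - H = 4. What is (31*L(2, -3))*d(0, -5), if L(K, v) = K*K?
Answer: 0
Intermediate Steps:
H = 4 (H = 8 - 1*4 = 8 - 4 = 4)
L(K, v) = K**2
d(u, N) = 12*u/N (d(u, N) = 3*(4*(u/N)) = 3*(4*u/N) = 12*u/N)
(31*L(2, -3))*d(0, -5) = (31*2**2)*(12*0/(-5)) = (31*4)*(12*0*(-1/5)) = 124*0 = 0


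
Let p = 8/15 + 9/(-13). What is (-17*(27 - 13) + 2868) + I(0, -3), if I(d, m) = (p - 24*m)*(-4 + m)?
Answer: 414787/195 ≈ 2127.1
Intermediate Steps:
p = -31/195 (p = 8*(1/15) + 9*(-1/13) = 8/15 - 9/13 = -31/195 ≈ -0.15897)
I(d, m) = (-4 + m)*(-31/195 - 24*m) (I(d, m) = (-31/195 - 24*m)*(-4 + m) = (-4 + m)*(-31/195 - 24*m))
(-17*(27 - 13) + 2868) + I(0, -3) = (-17*(27 - 13) + 2868) + (124/195 - 24*(-3)² + (18689/195)*(-3)) = (-17*14 + 2868) + (124/195 - 24*9 - 18689/65) = (-238 + 2868) + (124/195 - 216 - 18689/65) = 2630 - 98063/195 = 414787/195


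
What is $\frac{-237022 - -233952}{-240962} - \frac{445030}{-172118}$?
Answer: $\frac{26940930280}{10368474379} \approx 2.5984$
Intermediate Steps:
$\frac{-237022 - -233952}{-240962} - \frac{445030}{-172118} = \left(-237022 + 233952\right) \left(- \frac{1}{240962}\right) - - \frac{222515}{86059} = \left(-3070\right) \left(- \frac{1}{240962}\right) + \frac{222515}{86059} = \frac{1535}{120481} + \frac{222515}{86059} = \frac{26940930280}{10368474379}$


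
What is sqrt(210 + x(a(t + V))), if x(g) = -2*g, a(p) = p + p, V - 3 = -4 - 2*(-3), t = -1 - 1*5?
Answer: sqrt(214) ≈ 14.629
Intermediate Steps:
t = -6 (t = -1 - 5 = -6)
V = 5 (V = 3 + (-4 - 2*(-3)) = 3 + (-4 + 6) = 3 + 2 = 5)
a(p) = 2*p
sqrt(210 + x(a(t + V))) = sqrt(210 - 4*(-6 + 5)) = sqrt(210 - 4*(-1)) = sqrt(210 - 2*(-2)) = sqrt(210 + 4) = sqrt(214)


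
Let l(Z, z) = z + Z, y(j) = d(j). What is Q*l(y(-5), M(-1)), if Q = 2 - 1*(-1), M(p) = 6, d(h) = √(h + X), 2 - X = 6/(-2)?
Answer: 18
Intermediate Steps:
X = 5 (X = 2 - 6/(-2) = 2 - 6*(-1)/2 = 2 - 1*(-3) = 2 + 3 = 5)
d(h) = √(5 + h) (d(h) = √(h + 5) = √(5 + h))
y(j) = √(5 + j)
Q = 3 (Q = 2 + 1 = 3)
l(Z, z) = Z + z
Q*l(y(-5), M(-1)) = 3*(√(5 - 5) + 6) = 3*(√0 + 6) = 3*(0 + 6) = 3*6 = 18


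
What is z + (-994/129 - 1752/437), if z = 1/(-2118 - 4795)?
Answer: -4565304791/389706549 ≈ -11.715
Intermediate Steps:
z = -1/6913 (z = 1/(-6913) = -1/6913 ≈ -0.00014465)
z + (-994/129 - 1752/437) = -1/6913 + (-994/129 - 1752/437) = -1/6913 - 660386/56373 = -4565304791/389706549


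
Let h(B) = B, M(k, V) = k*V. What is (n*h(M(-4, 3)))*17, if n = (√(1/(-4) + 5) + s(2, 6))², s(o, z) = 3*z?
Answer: -67065 - 3672*√19 ≈ -83071.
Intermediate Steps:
M(k, V) = V*k
n = (18 + √19/2)² (n = (√(1/(-4) + 5) + 3*6)² = (√(-¼ + 5) + 18)² = (√(19/4) + 18)² = (√19/2 + 18)² = (18 + √19/2)² ≈ 407.21)
(n*h(M(-4, 3)))*17 = (((36 + √19)²/4)*(3*(-4)))*17 = (((36 + √19)²/4)*(-12))*17 = -3*(36 + √19)²*17 = -51*(36 + √19)²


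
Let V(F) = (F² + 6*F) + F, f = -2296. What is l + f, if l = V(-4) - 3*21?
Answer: -2371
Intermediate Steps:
V(F) = F² + 7*F
l = -75 (l = -4*(7 - 4) - 3*21 = -4*3 - 63 = -12 - 63 = -75)
l + f = -75 - 2296 = -2371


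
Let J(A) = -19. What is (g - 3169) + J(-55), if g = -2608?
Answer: -5796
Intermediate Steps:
(g - 3169) + J(-55) = (-2608 - 3169) - 19 = -5777 - 19 = -5796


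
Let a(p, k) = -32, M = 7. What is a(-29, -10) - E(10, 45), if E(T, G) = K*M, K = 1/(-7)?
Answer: -31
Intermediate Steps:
K = -⅐ ≈ -0.14286
E(T, G) = -1 (E(T, G) = -⅐*7 = -1)
a(-29, -10) - E(10, 45) = -32 - 1*(-1) = -32 + 1 = -31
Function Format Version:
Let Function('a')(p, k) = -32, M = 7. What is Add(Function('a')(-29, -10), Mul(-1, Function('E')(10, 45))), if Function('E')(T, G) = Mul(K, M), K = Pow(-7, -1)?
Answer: -31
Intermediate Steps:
K = Rational(-1, 7) ≈ -0.14286
Function('E')(T, G) = -1 (Function('E')(T, G) = Mul(Rational(-1, 7), 7) = -1)
Add(Function('a')(-29, -10), Mul(-1, Function('E')(10, 45))) = Add(-32, Mul(-1, -1)) = Add(-32, 1) = -31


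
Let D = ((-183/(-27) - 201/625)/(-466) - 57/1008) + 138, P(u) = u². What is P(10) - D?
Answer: -5567685679/146790000 ≈ -37.930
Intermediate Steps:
D = 20246685679/146790000 (D = ((-183*(-1/27) - 201*1/625)*(-1/466) - 57*1/1008) + 138 = ((61/9 - 201/625)*(-1/466) - 19/336) + 138 = ((36316/5625)*(-1/466) - 19/336) + 138 = (-18158/1310625 - 19/336) + 138 = -10334321/146790000 + 138 = 20246685679/146790000 ≈ 137.93)
P(10) - D = 10² - 1*20246685679/146790000 = 100 - 20246685679/146790000 = -5567685679/146790000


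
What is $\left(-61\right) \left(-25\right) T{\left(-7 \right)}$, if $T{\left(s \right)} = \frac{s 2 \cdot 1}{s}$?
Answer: $3050$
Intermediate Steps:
$T{\left(s \right)} = 2$ ($T{\left(s \right)} = \frac{2 s 1}{s} = \frac{2 s}{s} = 2$)
$\left(-61\right) \left(-25\right) T{\left(-7 \right)} = \left(-61\right) \left(-25\right) 2 = 1525 \cdot 2 = 3050$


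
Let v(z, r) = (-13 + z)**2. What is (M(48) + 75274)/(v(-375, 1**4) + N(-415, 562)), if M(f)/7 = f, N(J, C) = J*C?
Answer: -37805/41343 ≈ -0.91442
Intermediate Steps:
N(J, C) = C*J
M(f) = 7*f
(M(48) + 75274)/(v(-375, 1**4) + N(-415, 562)) = (7*48 + 75274)/((-13 - 375)**2 + 562*(-415)) = (336 + 75274)/((-388)**2 - 233230) = 75610/(150544 - 233230) = 75610/(-82686) = 75610*(-1/82686) = -37805/41343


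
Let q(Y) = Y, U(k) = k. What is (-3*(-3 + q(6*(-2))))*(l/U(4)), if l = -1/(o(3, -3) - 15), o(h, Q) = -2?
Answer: 45/68 ≈ 0.66177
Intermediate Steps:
l = 1/17 (l = -1/(-2 - 15) = -1/(-17) = -1/17*(-1) = 1/17 ≈ 0.058824)
(-3*(-3 + q(6*(-2))))*(l/U(4)) = (-3*(-3 + 6*(-2)))*((1/17)/4) = (-3*(-3 - 12))*((1/17)*(1/4)) = -3*(-15)*(1/68) = 45*(1/68) = 45/68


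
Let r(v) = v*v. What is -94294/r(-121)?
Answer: -94294/14641 ≈ -6.4404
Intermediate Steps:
r(v) = v²
-94294/r(-121) = -94294/((-121)²) = -94294/14641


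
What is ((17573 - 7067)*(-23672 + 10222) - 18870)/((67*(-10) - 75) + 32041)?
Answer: -23554095/5216 ≈ -4515.7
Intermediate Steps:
((17573 - 7067)*(-23672 + 10222) - 18870)/((67*(-10) - 75) + 32041) = (10506*(-13450) - 18870)/((-670 - 75) + 32041) = (-141305700 - 18870)/(-745 + 32041) = -141324570/31296 = -141324570*1/31296 = -23554095/5216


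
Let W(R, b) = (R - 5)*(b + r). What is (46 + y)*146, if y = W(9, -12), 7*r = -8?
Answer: -6716/7 ≈ -959.43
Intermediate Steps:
r = -8/7 (r = (⅐)*(-8) = -8/7 ≈ -1.1429)
W(R, b) = (-5 + R)*(-8/7 + b) (W(R, b) = (R - 5)*(b - 8/7) = (-5 + R)*(-8/7 + b))
y = -368/7 (y = 40/7 - 5*(-12) - 8/7*9 + 9*(-12) = 40/7 + 60 - 72/7 - 108 = -368/7 ≈ -52.571)
(46 + y)*146 = (46 - 368/7)*146 = -46/7*146 = -6716/7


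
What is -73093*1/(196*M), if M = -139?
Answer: 73093/27244 ≈ 2.6829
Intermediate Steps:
-73093*1/(196*M) = -73093/((-139*196)) = -73093/(-27244) = -73093*(-1/27244) = 73093/27244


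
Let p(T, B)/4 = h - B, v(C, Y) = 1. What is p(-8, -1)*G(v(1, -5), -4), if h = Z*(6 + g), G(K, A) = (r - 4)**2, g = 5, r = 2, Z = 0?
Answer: 16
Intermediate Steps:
G(K, A) = 4 (G(K, A) = (2 - 4)**2 = (-2)**2 = 4)
h = 0 (h = 0*(6 + 5) = 0*11 = 0)
p(T, B) = -4*B (p(T, B) = 4*(0 - B) = 4*(-B) = -4*B)
p(-8, -1)*G(v(1, -5), -4) = -4*(-1)*4 = 4*4 = 16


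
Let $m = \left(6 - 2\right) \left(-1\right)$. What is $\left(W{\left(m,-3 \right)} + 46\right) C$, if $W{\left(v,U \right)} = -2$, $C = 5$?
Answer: $220$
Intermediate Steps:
$m = -4$ ($m = 4 \left(-1\right) = -4$)
$\left(W{\left(m,-3 \right)} + 46\right) C = \left(-2 + 46\right) 5 = 44 \cdot 5 = 220$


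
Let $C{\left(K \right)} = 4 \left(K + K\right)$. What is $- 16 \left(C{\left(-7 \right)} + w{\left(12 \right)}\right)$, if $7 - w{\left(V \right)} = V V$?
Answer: $3088$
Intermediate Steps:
$w{\left(V \right)} = 7 - V^{2}$ ($w{\left(V \right)} = 7 - V V = 7 - V^{2}$)
$C{\left(K \right)} = 8 K$ ($C{\left(K \right)} = 4 \cdot 2 K = 8 K$)
$- 16 \left(C{\left(-7 \right)} + w{\left(12 \right)}\right) = - 16 \left(8 \left(-7\right) + \left(7 - 12^{2}\right)\right) = - 16 \left(-56 + \left(7 - 144\right)\right) = - 16 \left(-56 - 137\right) = \left(-16\right) \left(-193\right) = 3088$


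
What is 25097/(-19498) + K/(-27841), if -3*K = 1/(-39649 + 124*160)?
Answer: -41523164883877/32259579572286 ≈ -1.2872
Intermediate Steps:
K = 1/59427 (K = -1/(3*(-39649 + 124*160)) = -1/(3*(-39649 + 19840)) = -1/3/(-19809) = -1/3*(-1/19809) = 1/59427 ≈ 1.6827e-5)
25097/(-19498) + K/(-27841) = 25097/(-19498) + (1/59427)/(-27841) = 25097*(-1/19498) + (1/59427)*(-1/27841) = -25097/19498 - 1/1654507107 = -41523164883877/32259579572286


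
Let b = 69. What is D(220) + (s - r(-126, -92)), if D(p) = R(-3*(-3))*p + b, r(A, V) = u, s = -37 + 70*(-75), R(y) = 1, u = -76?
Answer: -4922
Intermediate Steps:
s = -5287 (s = -37 - 5250 = -5287)
r(A, V) = -76
D(p) = 69 + p (D(p) = 1*p + 69 = p + 69 = 69 + p)
D(220) + (s - r(-126, -92)) = (69 + 220) + (-5287 - 1*(-76)) = 289 + (-5287 + 76) = 289 - 5211 = -4922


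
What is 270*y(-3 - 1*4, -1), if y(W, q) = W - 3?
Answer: -2700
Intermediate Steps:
y(W, q) = -3 + W
270*y(-3 - 1*4, -1) = 270*(-3 + (-3 - 1*4)) = 270*(-3 + (-3 - 4)) = 270*(-3 - 7) = 270*(-10) = -2700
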